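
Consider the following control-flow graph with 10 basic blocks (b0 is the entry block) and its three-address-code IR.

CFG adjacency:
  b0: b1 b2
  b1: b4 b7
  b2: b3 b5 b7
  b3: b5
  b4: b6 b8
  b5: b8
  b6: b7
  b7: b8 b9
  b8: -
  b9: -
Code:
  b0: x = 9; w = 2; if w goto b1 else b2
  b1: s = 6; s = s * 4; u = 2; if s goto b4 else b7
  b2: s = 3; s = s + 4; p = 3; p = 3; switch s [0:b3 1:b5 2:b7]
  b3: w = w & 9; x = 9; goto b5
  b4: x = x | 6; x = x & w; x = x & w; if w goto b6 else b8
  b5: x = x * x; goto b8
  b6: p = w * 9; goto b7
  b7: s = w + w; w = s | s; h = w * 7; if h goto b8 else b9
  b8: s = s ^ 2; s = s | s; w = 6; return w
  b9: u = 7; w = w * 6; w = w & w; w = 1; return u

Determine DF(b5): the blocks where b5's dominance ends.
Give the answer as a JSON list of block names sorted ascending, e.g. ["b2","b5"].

idom tree: b1←b0 b2←b0 b3←b2 b4←b1 b5←b2 b6←b4 b7←b0 b8←b0 b9←b7
Join-block Dom:
  b5: preds {b2,b3}: {b0,b2} ∩ {b0,b2,b3} = {b0,b2}; idom=b2
  b7: preds {b1,b2,b6}: {b0,b1} ∩ {b0,b2} ∩ {b0,b1,b4,b6} = {b0}; idom=b0
  b8: preds {b4,b5,b7}: {b0,b1,b4} ∩ {b0,b2,b5} ∩ {b0,b7} = {b0}; idom=b0

DF derivation:
  join b5 pred b2: · stop@b2
  join b5 pred b3: b3 stop@b2
  join b7 pred b1: b1 stop@b0
  join b7 pred b2: b2 stop@b0
  join b7 pred b6: b6→b4→b1 stop@b0
  join b8 pred b4: b4→b1 stop@b0
  join b8 pred b5: b5→b2 stop@b0
  join b8 pred b7: b7 stop@b0
  DF(b0)=∅
  DF(b1)={b7,b8}
  DF(b2)={b7,b8}
  DF(b3)={b5}
  DF(b4)={b7,b8}
  DF(b5)={b8}
  DF(b6)={b7}
  DF(b7)={b8}
  DF(b8)=∅
  DF(b9)=∅

DF(b5) = ["b8"]

Answer: ["b8"]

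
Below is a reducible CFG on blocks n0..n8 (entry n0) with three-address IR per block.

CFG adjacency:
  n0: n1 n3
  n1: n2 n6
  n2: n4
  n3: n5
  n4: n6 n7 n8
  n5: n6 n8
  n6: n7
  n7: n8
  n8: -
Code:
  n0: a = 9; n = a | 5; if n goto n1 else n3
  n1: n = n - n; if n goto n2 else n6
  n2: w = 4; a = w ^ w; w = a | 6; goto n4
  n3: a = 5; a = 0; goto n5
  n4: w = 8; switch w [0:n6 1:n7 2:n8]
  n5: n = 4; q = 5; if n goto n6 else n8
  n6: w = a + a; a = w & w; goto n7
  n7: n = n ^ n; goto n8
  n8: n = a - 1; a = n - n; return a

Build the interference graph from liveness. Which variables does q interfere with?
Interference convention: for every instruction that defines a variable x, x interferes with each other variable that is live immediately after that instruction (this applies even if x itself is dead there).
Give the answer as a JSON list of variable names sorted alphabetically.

Answer: ["a", "n"]

Derivation:
Block summaries:
  n0: {a,n} / ∅
  n1: {n} / {n}
  n2: {a,w} / ∅
  n3: {a} / ∅
  n4: {w} / ∅
  n5: {n,q} / ∅
  n6: {a,w} / {a}
  n7: {n} / {n}
  n8: {a,n} / {a}

Backward fixpoint:
  n0 li=∅ lo={a,n}
  n1 li={a,n} lo={a,n}
  n2 li={n} lo={a,n}
  n3 li=∅ lo={a}
  n4 li={a,n} lo={a,n}
  n5 li={a} lo={a,n}
  n6 li={a,n} lo={a,n}
  n7 li={a,n} lo={a}
  n8 li={a} lo=∅

Interfere edges:
  a — {n,q,w}
  n — {a,q,w}
  q — {a,n}
  w — {a,n}

N(q) = ["a", "n"]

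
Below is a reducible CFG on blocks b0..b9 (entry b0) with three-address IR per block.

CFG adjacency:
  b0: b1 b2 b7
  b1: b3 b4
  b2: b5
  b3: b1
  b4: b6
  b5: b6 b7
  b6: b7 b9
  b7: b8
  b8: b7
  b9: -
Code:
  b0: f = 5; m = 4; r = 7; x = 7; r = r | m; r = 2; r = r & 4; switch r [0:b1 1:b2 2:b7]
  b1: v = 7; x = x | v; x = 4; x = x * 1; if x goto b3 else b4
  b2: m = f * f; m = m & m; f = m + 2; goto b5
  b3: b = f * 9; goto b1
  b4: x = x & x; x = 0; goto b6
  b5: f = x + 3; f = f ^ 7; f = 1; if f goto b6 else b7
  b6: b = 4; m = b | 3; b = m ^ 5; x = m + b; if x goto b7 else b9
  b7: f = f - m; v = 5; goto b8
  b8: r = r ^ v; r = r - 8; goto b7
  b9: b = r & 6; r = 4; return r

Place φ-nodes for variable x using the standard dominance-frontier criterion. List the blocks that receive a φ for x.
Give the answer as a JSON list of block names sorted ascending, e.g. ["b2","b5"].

Answer: ["b1", "b6", "b7"]

Analysis:
idom tree: b1←b0 b2←b0 b3←b1 b4←b1 b5←b2 b6←b0 b7←b0 b8←b7 b9←b6
Dom at joins:
  b1: preds {b0,b3}: {b0} ∩ {b0,b1,b3} = {b0}; idom=b0
  b6: preds {b4,b5}: {b0,b1,b4} ∩ {b0,b2,b5} = {b0}; idom=b0
  b7: preds {b0,b5,b6,b8}: {b0} ∩ {b0,b2,b5} ∩ {b0,b6} ∩ {b0,b7,b8} = {b0}; idom=b0

DF walk-up:
  join b1 pred b0: · stop@b0
  join b1 pred b3: b3→b1 stop@b0
  join b6 pred b4: b4→b1 stop@b0
  join b6 pred b5: b5→b2 stop@b0
  join b7 pred b0: · stop@b0
  join b7 pred b5: b5→b2 stop@b0
  join b7 pred b6: b6 stop@b0
  join b7 pred b8: b8→b7 stop@b0
  b0: DF=∅
  b1: DF={b1,b6}
  b2: DF={b6,b7}
  b3: DF={b1}
  b4: DF={b6}
  b5: DF={b6,b7}
  b6: DF={b7}
  b7: DF={b7}
  b8: DF={b7}
  b9: DF=∅

φ for x: defs {b0,b1,b4,b6}
  DF⁺ = {b1,b6,b7}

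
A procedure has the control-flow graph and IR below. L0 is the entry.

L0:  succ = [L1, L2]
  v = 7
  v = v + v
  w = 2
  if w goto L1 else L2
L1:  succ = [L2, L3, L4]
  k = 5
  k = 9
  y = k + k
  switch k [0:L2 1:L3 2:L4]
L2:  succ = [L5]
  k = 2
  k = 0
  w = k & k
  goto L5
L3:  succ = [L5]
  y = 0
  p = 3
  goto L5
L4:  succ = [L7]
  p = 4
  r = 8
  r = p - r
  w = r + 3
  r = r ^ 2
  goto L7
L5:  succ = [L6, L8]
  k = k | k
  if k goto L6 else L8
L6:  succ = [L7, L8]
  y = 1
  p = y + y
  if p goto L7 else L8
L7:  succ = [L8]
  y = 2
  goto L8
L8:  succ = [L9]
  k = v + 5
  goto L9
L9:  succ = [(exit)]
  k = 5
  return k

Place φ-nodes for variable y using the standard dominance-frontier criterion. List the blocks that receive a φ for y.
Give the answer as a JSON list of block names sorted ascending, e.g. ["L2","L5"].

Answer: ["L2", "L5", "L7", "L8"]

Analysis:
idom tree: L1←L0 L2←L0 L3←L1 L4←L1 L5←L0 L6←L5 L7←L0 L8←L0 L9←L8
Dom∩ at merges:
  L2: preds {L0,L1}: {L0} ∩ {L0,L1} = {L0}; idom=L0
  L5: preds {L2,L3}: {L0,L2} ∩ {L0,L1,L3} = {L0}; idom=L0
  L7: preds {L4,L6}: {L0,L1,L4} ∩ {L0,L5,L6} = {L0}; idom=L0
  L8: preds {L5,L6,L7}: {L0,L5} ∩ {L0,L5,L6} ∩ {L0,L7} = {L0}; idom=L0

Frontier:
  join L2 pred L0: · stop@L0
  join L2 pred L1: L1 stop@L0
  join L5 pred L2: L2 stop@L0
  join L5 pred L3: L3→L1 stop@L0
  join L7 pred L4: L4→L1 stop@L0
  join L7 pred L6: L6→L5 stop@L0
  join L8 pred L5: L5 stop@L0
  join L8 pred L6: L6→L5 stop@L0
  join L8 pred L7: L7 stop@L0
  DF(L0)=∅
  DF(L1)={L2,L5,L7}
  DF(L2)={L5}
  DF(L3)={L5}
  DF(L4)={L7}
  DF(L5)={L7,L8}
  DF(L6)={L7,L8}
  DF(L7)={L8}
  DF(L8)=∅
  DF(L9)=∅

φ for y: defs {L1,L3,L6,L7}
  DF⁺ = {L2,L5,L7,L8}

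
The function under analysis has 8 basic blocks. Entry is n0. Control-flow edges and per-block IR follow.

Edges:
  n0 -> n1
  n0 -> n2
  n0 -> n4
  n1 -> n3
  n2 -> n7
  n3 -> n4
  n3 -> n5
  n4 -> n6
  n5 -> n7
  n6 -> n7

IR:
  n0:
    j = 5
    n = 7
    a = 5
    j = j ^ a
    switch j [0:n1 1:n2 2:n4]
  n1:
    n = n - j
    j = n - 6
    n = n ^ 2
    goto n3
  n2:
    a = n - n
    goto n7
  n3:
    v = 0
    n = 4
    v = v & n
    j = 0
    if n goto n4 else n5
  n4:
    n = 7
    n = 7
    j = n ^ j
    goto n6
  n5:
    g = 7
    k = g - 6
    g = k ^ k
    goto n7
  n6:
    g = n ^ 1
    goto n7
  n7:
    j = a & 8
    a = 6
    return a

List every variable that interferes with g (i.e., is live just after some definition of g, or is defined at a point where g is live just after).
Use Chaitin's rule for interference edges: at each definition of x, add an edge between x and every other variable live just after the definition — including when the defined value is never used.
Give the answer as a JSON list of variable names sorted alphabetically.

Answer: ["a"]

Analysis:
Per-block:
  n0: {a,j,n} / ∅
  n1: {j,n} / {j,n}
  n2: {a} / {n}
  n3: {j,n,v} / ∅
  n4: {j,n} / {j}
  n5: {g,k} / ∅
  n6: {g} / {n}
  n7: {a,j} / {a}

Live sets:
  live n0: ∅→{a,j,n}
  live n1: {a,j,n}→{a}
  live n2: {n}→{a}
  live n3: {a}→{a,j}
  live n4: {a,j}→{a,n}
  live n5: {a}→{a}
  live n6: {a,n}→{a}
  live n7: {a}→∅

Interfere edges:
  a — {g,j,k,n,v}
  g — {a}
  j — {a,n}
  k — {a}
  n — {a,j,v}
  v — {a,n}

N(g) = ["a"]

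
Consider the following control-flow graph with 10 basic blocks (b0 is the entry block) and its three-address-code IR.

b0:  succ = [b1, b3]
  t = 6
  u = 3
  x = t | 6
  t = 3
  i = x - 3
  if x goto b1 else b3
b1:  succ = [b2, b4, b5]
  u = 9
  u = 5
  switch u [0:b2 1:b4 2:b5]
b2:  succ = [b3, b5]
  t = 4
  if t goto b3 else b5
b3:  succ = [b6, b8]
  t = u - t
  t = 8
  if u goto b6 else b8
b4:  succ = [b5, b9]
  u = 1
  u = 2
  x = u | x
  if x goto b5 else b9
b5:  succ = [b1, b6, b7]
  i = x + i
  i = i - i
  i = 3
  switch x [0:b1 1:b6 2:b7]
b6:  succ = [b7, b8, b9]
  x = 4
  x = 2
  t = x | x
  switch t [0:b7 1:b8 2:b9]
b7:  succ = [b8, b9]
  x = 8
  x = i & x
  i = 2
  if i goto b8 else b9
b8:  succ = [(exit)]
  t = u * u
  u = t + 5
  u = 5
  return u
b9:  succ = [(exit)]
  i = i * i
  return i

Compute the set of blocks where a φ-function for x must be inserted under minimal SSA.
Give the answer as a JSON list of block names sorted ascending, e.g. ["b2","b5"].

Answer: ["b1", "b3", "b5", "b6", "b7", "b8", "b9"]

Derivation:
idom tree: b1←b0 b2←b1 b3←b0 b4←b1 b5←b1 b6←b0 b7←b0 b8←b0 b9←b0
Join-block Dom:
  b1: preds {b0,b5}: {b0} ∩ {b0,b1,b5} = {b0}; idom=b0
  b3: preds {b0,b2}: {b0} ∩ {b0,b1,b2} = {b0}; idom=b0
  b5: preds {b1,b2,b4}: {b0,b1} ∩ {b0,b1,b2} ∩ {b0,b1,b4} = {b0,b1}; idom=b1
  b6: preds {b3,b5}: {b0,b3} ∩ {b0,b1,b5} = {b0}; idom=b0
  b7: preds {b5,b6}: {b0,b1,b5} ∩ {b0,b6} = {b0}; idom=b0
  b8: preds {b3,b6,b7}: {b0,b3} ∩ {b0,b6} ∩ {b0,b7} = {b0}; idom=b0
  b9: preds {b4,b6,b7}: {b0,b1,b4} ∩ {b0,b6} ∩ {b0,b7} = {b0}; idom=b0

Frontier:
  b1←b0: walk · to b0
  b1←b5: walk b5→b1 to b0
  b3←b0: walk · to b0
  b3←b2: walk b2→b1 to b0
  b5←b1: walk · to b1
  b5←b2: walk b2 to b1
  b5←b4: walk b4 to b1
  b6←b3: walk b3 to b0
  b6←b5: walk b5→b1 to b0
  b7←b5: walk b5→b1 to b0
  b7←b6: walk b6 to b0
  b8←b3: walk b3 to b0
  b8←b6: walk b6 to b0
  b8←b7: walk b7 to b0
  b9←b4: walk b4→b1 to b0
  b9←b6: walk b6 to b0
  b9←b7: walk b7 to b0
  b0: DF=∅
  b1: DF={b1,b3,b6,b7,b9}
  b2: DF={b3,b5}
  b3: DF={b6,b8}
  b4: DF={b5,b9}
  b5: DF={b1,b6,b7}
  b6: DF={b7,b8,b9}
  b7: DF={b8,b9}
  b8: DF=∅
  b9: DF=∅

φ for x: defs {b0,b4,b6,b7}
  DF⁺ = {b1,b3,b5,b6,b7,b8,b9}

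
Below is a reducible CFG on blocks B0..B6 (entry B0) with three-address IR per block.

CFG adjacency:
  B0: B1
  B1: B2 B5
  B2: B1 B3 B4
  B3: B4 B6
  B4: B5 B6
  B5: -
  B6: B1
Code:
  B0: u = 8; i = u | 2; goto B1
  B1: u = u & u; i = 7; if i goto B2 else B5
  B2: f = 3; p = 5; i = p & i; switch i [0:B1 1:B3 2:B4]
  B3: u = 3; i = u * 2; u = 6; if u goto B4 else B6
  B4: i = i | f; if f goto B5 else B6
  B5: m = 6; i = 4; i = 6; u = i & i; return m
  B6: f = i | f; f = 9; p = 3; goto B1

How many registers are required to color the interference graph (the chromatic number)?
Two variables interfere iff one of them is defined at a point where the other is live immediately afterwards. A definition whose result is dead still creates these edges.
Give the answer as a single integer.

def/use:
  B0: def={i,u} ue=∅
  B1: def={i,u} ue={u}
  B2: def={f,i,p} ue={i}
  B3: def={i,u} ue=∅
  B4: def={i} ue={f,i}
  B5: def={i,m,u} ue=∅
  B6: def={f,p} ue={f,i}

Live sets:
  live B0: ∅→{u}
  live B1: {u}→{i,u}
  live B2: {i,u}→{f,i,u}
  live B3: {f}→{f,i,u}
  live B4: {f,i,u}→{f,i,u}
  live B5: ∅→∅
  live B6: {f,i,u}→{u}

Conflict graph:
  f↔{i,p,u}
  i↔{f,m,p,u}
  m↔{i,u}
  p↔{f,i,u}
  u↔{f,i,m,p}

Registers:
  lower bound: {f,i,p,u} mutually conflict ⇒ χ ≥ 4
  assign f→R2 i→R0 m→R2 p→R3 u→R1 — no edge inside a register ⇒ χ ≤ 4
  χ = 4

Answer: 4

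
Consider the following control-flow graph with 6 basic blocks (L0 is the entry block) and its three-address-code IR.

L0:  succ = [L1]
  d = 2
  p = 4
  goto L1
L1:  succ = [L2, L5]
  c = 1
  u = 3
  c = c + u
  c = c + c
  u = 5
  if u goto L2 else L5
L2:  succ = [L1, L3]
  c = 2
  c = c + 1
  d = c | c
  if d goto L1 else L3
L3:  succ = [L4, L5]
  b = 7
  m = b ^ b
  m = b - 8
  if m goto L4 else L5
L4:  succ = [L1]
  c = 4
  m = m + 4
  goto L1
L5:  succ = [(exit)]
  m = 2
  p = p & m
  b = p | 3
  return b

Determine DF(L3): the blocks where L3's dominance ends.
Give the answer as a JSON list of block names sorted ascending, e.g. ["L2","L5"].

idom tree: L1←L0 L2←L1 L3←L2 L4←L3 L5←L1
Dom∩ at merges:
  L1: preds {L0,L2,L4}: {L0} ∩ {L0,L1,L2} ∩ {L0,L1,L2,L3,L4} = {L0}; idom=L0
  L5: preds {L1,L3}: {L0,L1} ∩ {L0,L1,L2,L3} = {L0,L1}; idom=L1

DF walk-up:
  join L1 pred L0: · stop@L0
  join L1 pred L2: L2→L1 stop@L0
  join L1 pred L4: L4→L3→L2→L1 stop@L0
  join L5 pred L1: · stop@L1
  join L5 pred L3: L3→L2 stop@L1
  DF(L0)=∅
  DF(L1)={L1}
  DF(L2)={L1,L5}
  DF(L3)={L1,L5}
  DF(L4)={L1}
  DF(L5)=∅

DF(L3) = ["L1", "L5"]

Answer: ["L1", "L5"]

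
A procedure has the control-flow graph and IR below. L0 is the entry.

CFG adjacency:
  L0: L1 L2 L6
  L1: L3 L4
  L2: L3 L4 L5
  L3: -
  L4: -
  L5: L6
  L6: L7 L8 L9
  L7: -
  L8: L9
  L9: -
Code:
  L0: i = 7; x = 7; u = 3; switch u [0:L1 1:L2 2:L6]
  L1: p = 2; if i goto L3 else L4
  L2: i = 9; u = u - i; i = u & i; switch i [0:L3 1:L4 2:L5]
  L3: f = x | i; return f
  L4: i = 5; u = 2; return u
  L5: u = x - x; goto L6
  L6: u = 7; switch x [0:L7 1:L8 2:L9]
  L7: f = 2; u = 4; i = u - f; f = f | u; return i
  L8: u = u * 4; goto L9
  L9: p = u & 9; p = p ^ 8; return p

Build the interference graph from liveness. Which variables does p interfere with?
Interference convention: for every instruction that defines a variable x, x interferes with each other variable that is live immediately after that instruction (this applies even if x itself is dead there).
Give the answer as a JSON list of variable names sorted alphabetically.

Answer: ["i", "x"]

Derivation:
def/use:
  L0 def {i,u,x} use ∅
  L1 def {p} use {i}
  L2 def {i,u} use {u}
  L3 def {f} use {i,x}
  L4 def {i,u} use ∅
  L5 def {u} use {x}
  L6 def {u} use {x}
  L7 def {f,i,u} use ∅
  L8 def {u} use {u}
  L9 def {p} use {u}

Live sets:
  L0 li=∅ lo={i,u,x}
  L1 li={i,x} lo={i,x}
  L2 li={u,x} lo={i,x}
  L3 li={i,x} lo=∅
  L4 li=∅ lo=∅
  L5 li={x} lo={x}
  L6 li={x} lo={u}
  L7 li=∅ lo=∅
  L8 li={u} lo={u}
  L9 li={u} lo=∅

Conflict graph:
  f: {i,u}
  i: {f,p,u,x}
  p: {i,x}
  u: {f,i,x}
  x: {i,p,u}

N(p) = ["i", "x"]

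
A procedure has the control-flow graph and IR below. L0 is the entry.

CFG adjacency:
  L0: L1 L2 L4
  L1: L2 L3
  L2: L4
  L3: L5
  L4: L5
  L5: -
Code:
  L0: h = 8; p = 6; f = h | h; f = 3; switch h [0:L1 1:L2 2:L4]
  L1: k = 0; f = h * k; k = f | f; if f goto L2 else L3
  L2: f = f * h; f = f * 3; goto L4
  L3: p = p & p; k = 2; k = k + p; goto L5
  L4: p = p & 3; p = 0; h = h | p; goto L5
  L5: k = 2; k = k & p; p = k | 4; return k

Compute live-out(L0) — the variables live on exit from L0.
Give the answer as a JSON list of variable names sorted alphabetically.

Answer: ["f", "h", "p"]

Derivation:
def/use:
  L0: def={f,h,p} ue=∅
  L1: def={f,k} ue={h}
  L2: def={f} ue={f,h}
  L3: def={k,p} ue={p}
  L4: def={h,p} ue={h,p}
  L5: def={k,p} ue={p}

Live sets:
  live L0: ∅→{f,h,p}
  live L1: {h,p}→{f,h,p}
  live L2: {f,h,p}→{h,p}
  live L3: {p}→{p}
  live L4: {h,p}→{p}
  live L5: {p}→∅

live-out(L0) = ["f", "h", "p"]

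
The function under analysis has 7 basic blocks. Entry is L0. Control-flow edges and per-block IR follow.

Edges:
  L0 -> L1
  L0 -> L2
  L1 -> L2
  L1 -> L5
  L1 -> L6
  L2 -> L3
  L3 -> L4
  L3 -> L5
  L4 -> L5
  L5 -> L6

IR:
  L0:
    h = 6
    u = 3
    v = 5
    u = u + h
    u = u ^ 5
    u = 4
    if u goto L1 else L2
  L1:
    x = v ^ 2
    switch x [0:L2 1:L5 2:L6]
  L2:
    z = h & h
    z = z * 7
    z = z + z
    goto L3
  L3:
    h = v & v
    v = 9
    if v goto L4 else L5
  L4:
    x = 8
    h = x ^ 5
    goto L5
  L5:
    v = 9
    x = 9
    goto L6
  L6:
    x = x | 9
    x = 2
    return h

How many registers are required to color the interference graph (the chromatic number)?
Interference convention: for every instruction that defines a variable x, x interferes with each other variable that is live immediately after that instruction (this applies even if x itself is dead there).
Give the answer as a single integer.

Answer: 3

Working:
Per-block:
  L0 def {h,u,v} use ∅
  L1 def {x} use {v}
  L2 def {z} use {h}
  L3 def {h,v} use {v}
  L4 def {h,x} use ∅
  L5 def {v,x} use ∅
  L6 def {x} use {h,x}

Backward fixpoint:
  live L0: ∅→{h,v}
  live L1: {h,v}→{h,v,x}
  live L2: {h,v}→{v}
  live L3: {v}→{h}
  live L4: ∅→{h}
  live L5: {h}→{h,x}
  live L6: {h,x}→∅

Conflict graph:
  h↔{u,v,x}
  u↔{h,v}
  v↔{h,u,x,z}
  x↔{h,v}
  z↔{v}

Colouring:
  lower bound: {h,u,v} mutually conflict ⇒ χ ≥ 3
  assign h→c1 u→c2 v→c0 x→c2 z→c1 — no edge inside a register ⇒ χ ≤ 3
  χ = 3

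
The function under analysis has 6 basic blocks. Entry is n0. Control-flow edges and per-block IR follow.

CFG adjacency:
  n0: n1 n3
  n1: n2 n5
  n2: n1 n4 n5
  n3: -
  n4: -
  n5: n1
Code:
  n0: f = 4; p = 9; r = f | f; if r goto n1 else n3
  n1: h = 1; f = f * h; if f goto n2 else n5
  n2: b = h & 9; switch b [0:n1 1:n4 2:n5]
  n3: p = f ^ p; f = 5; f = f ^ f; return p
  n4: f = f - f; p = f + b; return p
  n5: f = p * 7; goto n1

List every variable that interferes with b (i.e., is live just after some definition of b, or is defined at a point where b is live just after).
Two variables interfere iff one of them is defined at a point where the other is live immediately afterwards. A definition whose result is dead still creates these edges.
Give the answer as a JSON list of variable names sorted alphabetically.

Block summaries:
  n0 def {f,p,r} use ∅
  n1 def {f,h} use {f}
  n2 def {b} use {h}
  n3 def {f,p} use {f,p}
  n4 def {f,p} use {b,f}
  n5 def {f} use {p}

Backward fixpoint:
  live n0: ∅→{f,p}
  live n1: {f,p}→{f,h,p}
  live n2: {f,h,p}→{b,f,p}
  live n3: {f,p}→∅
  live n4: {b,f}→∅
  live n5: {p}→{f,p}

Interfere edges:
  b — {f,p}
  f — {b,h,p,r}
  h — {f,p}
  p — {b,f,h,r}
  r — {f,p}

N(b) = ["f", "p"]

Answer: ["f", "p"]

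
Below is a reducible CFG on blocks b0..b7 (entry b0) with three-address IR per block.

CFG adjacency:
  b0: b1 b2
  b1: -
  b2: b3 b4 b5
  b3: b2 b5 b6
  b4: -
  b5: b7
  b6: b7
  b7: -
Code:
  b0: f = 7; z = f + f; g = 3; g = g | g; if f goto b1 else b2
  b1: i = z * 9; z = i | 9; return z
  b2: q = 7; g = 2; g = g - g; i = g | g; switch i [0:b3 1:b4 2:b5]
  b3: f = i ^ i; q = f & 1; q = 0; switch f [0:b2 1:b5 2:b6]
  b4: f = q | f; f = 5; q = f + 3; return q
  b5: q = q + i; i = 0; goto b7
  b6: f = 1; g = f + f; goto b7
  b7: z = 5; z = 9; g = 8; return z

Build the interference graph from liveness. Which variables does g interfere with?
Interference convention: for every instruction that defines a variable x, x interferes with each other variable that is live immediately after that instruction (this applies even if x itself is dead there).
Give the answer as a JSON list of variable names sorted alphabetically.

def/use:
  b0: {f,g,z} / ∅
  b1: {i,z} / {z}
  b2: {g,i,q} / ∅
  b3: {f,q} / {i}
  b4: {f,q} / {f,q}
  b5: {i,q} / {i,q}
  b6: {f,g} / ∅
  b7: {g,z} / ∅

Liveness:
  b0 li=∅ lo={f,z}
  b1 li={z} lo=∅
  b2 li={f} lo={f,i,q}
  b3 li={i} lo={f,i,q}
  b4 li={f,q} lo=∅
  b5 li={i,q} lo=∅
  b6 li=∅ lo=∅
  b7 li=∅ lo=∅

Interfere edges:
  f↔{g,i,q,z}
  g↔{f,q,z}
  i↔{f,q}
  q↔{f,g,i}
  z↔{f,g}

N(g) = ["f", "q", "z"]

Answer: ["f", "q", "z"]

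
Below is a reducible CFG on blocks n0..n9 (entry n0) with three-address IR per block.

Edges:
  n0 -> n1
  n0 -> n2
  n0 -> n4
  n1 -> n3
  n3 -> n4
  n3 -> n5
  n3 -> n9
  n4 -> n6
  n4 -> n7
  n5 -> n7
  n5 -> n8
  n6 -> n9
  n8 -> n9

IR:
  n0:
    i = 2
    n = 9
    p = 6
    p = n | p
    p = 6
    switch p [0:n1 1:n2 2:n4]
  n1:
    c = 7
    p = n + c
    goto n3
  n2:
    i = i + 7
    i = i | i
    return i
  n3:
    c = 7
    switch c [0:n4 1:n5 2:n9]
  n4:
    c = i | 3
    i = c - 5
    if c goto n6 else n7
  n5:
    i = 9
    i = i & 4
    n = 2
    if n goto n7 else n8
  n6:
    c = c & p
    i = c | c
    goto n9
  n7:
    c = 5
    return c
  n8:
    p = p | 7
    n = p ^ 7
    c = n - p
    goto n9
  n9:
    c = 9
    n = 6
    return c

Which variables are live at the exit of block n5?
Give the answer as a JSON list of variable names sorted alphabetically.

Answer: ["p"]

Working:
def/use:
  n0: def={i,n,p} ue=∅
  n1: def={c,p} ue={n}
  n2: def={i} ue={i}
  n3: def={c} ue=∅
  n4: def={c,i} ue={i}
  n5: def={i,n} ue=∅
  n6: def={c,i} ue={c,p}
  n7: def={c} ue=∅
  n8: def={c,n,p} ue={p}
  n9: def={c,n} ue=∅

Live sets:
  n0: in=∅ out={i,n,p}
  n1: in={i,n} out={i,p}
  n2: in={i} out=∅
  n3: in={i,p} out={i,p}
  n4: in={i,p} out={c,p}
  n5: in={p} out={p}
  n6: in={c,p} out=∅
  n7: in=∅ out=∅
  n8: in={p} out=∅
  n9: in=∅ out=∅

live-out(n5) = ["p"]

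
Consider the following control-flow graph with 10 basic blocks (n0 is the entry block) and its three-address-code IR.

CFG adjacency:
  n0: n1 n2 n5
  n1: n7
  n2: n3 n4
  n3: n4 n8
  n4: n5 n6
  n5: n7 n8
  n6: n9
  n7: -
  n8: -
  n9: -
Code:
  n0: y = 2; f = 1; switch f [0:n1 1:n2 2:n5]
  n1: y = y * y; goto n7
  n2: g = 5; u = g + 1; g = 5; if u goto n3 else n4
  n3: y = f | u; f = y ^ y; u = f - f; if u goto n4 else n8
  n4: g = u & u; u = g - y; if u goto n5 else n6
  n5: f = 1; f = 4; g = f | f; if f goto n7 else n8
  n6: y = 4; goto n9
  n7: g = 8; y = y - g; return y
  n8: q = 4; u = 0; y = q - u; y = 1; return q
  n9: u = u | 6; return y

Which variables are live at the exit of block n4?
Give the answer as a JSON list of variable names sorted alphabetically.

Per-block:
  n0: def={f,y} ue=∅
  n1: def={y} ue={y}
  n2: def={g,u} ue=∅
  n3: def={f,u,y} ue={f,u}
  n4: def={g,u} ue={u,y}
  n5: def={f,g} ue=∅
  n6: def={y} ue=∅
  n7: def={g,y} ue={y}
  n8: def={q,u,y} ue=∅
  n9: def={u} ue={u,y}

Backward fixpoint:
  live n0: ∅→{f,y}
  live n1: {y}→{y}
  live n2: {f,y}→{f,u,y}
  live n3: {f,u}→{u,y}
  live n4: {u,y}→{u,y}
  live n5: {y}→{y}
  live n6: {u}→{u,y}
  live n7: {y}→∅
  live n8: ∅→∅
  live n9: {u,y}→∅

live-out(n4) = ["u", "y"]

Answer: ["u", "y"]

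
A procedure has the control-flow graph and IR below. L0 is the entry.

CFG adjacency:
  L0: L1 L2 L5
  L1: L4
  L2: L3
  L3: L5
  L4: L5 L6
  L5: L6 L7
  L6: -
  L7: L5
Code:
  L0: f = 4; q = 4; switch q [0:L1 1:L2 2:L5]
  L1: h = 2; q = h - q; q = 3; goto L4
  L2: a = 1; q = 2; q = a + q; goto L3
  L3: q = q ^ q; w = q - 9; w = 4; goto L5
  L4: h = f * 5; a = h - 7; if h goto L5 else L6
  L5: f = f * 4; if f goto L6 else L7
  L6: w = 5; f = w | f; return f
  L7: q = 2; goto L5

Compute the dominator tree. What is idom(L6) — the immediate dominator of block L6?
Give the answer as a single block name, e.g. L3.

idom tree: L1←L0 L2←L0 L3←L2 L4←L1 L5←L0 L6←L0 L7←L5
Join-block Dom:
  L5: preds {L0,L3,L4,L7}: {L0} ∩ {L0,L2,L3} ∩ {L0,L1,L4} ∩ {L0,L5,L7} = {L0}; idom=L0
  L6: preds {L4,L5}: {L0,L1,L4} ∩ {L0,L5} = {L0}; idom=L0

idom(L6) = L0

Answer: L0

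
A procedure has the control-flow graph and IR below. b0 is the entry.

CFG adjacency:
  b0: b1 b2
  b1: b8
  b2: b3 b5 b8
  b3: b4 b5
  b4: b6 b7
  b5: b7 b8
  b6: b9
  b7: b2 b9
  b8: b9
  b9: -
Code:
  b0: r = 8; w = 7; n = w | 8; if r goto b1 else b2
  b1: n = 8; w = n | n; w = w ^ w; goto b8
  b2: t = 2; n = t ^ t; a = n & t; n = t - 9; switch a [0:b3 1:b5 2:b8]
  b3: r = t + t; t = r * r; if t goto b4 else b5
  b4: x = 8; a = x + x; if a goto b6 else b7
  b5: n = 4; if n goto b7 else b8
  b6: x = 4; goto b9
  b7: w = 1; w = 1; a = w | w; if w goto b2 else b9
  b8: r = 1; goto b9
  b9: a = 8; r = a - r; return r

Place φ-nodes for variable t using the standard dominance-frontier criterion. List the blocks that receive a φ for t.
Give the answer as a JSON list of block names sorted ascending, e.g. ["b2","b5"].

idom tree: b1←b0 b2←b0 b3←b2 b4←b3 b5←b2 b6←b4 b7←b2 b8←b0 b9←b0
Dom∩ at merges:
  b2: preds {b0,b7}: {b0} ∩ {b0,b2,b7} = {b0}; idom=b0
  b5: preds {b2,b3}: {b0,b2} ∩ {b0,b2,b3} = {b0,b2}; idom=b2
  b7: preds {b4,b5}: {b0,b2,b3,b4} ∩ {b0,b2,b5} = {b0,b2}; idom=b2
  b8: preds {b1,b2,b5}: {b0,b1} ∩ {b0,b2} ∩ {b0,b2,b5} = {b0}; idom=b0
  b9: preds {b6,b7,b8}: {b0,b2,b3,b4,b6} ∩ {b0,b2,b7} ∩ {b0,b8} = {b0}; idom=b0

DF walk-up:
  b2←b0: walk · to b0
  b2←b7: walk b7→b2 to b0
  b5←b2: walk · to b2
  b5←b3: walk b3 to b2
  b7←b4: walk b4→b3 to b2
  b7←b5: walk b5 to b2
  b8←b1: walk b1 to b0
  b8←b2: walk b2 to b0
  b8←b5: walk b5→b2 to b0
  b9←b6: walk b6→b4→b3→b2 to b0
  b9←b7: walk b7→b2 to b0
  b9←b8: walk b8 to b0
  DF(b0)=∅
  DF(b1)={b8}
  DF(b2)={b2,b8,b9}
  DF(b3)={b5,b7,b9}
  DF(b4)={b7,b9}
  DF(b5)={b7,b8}
  DF(b6)={b9}
  DF(b7)={b2,b9}
  DF(b8)={b9}
  DF(b9)=∅

φ for t: defs {b2,b3}
  DF⁺ = {b2,b5,b7,b8,b9}

Answer: ["b2", "b5", "b7", "b8", "b9"]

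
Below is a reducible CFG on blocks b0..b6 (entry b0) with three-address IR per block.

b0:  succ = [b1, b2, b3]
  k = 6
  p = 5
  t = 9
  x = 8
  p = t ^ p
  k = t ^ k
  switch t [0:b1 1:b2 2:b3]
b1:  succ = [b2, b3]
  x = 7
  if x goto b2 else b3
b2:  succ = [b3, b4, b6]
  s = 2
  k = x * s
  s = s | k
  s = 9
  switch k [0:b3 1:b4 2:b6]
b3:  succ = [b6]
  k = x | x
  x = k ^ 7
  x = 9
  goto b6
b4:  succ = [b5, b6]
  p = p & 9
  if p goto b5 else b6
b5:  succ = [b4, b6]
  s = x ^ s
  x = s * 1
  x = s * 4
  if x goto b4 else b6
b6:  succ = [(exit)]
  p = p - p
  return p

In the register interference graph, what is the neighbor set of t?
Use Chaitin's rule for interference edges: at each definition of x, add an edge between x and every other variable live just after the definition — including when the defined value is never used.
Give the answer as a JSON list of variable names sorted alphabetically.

def/use:
  b0: def={k,p,t,x} ue=∅
  b1: def={x} ue=∅
  b2: def={k,s} ue={x}
  b3: def={k,x} ue={x}
  b4: def={p} ue={p}
  b5: def={s,x} ue={s,x}
  b6: def={p} ue={p}

Liveness:
  live b0: ∅→{p,x}
  live b1: {p}→{p,x}
  live b2: {p,x}→{p,s,x}
  live b3: {p,x}→{p}
  live b4: {p,s,x}→{p,s,x}
  live b5: {p,s,x}→{p,s,x}
  live b6: {p}→∅

Interference:
  k: {p,s,t,x}
  p: {k,s,t,x}
  s: {k,p,x}
  t: {k,p,x}
  x: {k,p,s,t}

N(t) = ["k", "p", "x"]

Answer: ["k", "p", "x"]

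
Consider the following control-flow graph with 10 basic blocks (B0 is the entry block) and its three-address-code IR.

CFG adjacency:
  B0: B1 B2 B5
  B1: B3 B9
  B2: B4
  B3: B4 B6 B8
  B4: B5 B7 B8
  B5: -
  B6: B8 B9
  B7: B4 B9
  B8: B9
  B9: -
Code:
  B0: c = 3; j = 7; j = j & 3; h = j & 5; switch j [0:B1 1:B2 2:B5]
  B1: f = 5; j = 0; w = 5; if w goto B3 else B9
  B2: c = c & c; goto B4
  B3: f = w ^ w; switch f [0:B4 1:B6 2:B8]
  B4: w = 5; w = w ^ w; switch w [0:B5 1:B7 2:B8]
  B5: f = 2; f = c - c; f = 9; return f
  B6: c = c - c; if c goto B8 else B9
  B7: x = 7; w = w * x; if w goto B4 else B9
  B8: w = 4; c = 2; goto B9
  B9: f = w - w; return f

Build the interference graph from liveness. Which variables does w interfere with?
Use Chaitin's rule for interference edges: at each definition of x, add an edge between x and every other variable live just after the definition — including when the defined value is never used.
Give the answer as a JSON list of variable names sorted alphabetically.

Answer: ["c", "f", "x"]

Working:
def/use:
  B0 def {c,h,j} use ∅
  B1 def {f,j,w} use ∅
  B2 def {c} use {c}
  B3 def {f} use {w}
  B4 def {w} use ∅
  B5 def {f} use {c}
  B6 def {c} use {c}
  B7 def {w,x} use {w}
  B8 def {c,w} use ∅
  B9 def {f} use {w}

Live sets:
  live B0: ∅→{c}
  live B1: {c}→{c,w}
  live B2: {c}→{c}
  live B3: {c,w}→{c,w}
  live B4: {c}→{c,w}
  live B5: {c}→∅
  live B6: {c,w}→{w}
  live B7: {c,w}→{c,w}
  live B8: ∅→{w}
  live B9: {w}→∅

Interfere edges:
  c↔{f,h,j,w,x}
  f↔{c,w}
  h↔{c,j}
  j↔{c,h}
  w↔{c,f,x}
  x↔{c,w}

N(w) = ["c", "f", "x"]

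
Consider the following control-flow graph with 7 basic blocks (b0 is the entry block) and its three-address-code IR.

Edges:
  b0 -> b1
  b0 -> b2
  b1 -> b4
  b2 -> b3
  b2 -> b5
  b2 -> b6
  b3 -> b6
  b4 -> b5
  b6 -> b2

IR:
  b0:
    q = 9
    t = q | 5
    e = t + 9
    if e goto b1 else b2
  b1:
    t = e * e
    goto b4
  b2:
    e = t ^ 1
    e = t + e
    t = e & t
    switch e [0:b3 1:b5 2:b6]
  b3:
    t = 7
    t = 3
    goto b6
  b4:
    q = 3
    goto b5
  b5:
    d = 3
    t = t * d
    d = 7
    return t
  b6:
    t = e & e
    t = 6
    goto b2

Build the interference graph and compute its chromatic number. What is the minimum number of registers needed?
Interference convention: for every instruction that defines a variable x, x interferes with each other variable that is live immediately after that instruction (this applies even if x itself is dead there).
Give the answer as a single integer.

Answer: 2

Analysis:
Block summaries:
  b0: def={e,q,t} ue=∅
  b1: def={t} ue={e}
  b2: def={e,t} ue={t}
  b3: def={t} ue=∅
  b4: def={q} ue=∅
  b5: def={d,t} ue={t}
  b6: def={t} ue={e}

Live sets:
  live b0: ∅→{e,t}
  live b1: {e}→{t}
  live b2: {t}→{e,t}
  live b3: {e}→{e}
  live b4: {t}→{t}
  live b5: {t}→∅
  live b6: {e}→{t}

Conflict graph:
  d↔{t}
  e↔{t}
  q↔{t}
  t↔{d,e,q}

Chromatic number:
  lower bound: {d,t} mutually conflict ⇒ χ ≥ 2
  assign d→r1 e→r1 q→r1 t→r0 — no edge inside a register ⇒ χ ≤ 2
  χ = 2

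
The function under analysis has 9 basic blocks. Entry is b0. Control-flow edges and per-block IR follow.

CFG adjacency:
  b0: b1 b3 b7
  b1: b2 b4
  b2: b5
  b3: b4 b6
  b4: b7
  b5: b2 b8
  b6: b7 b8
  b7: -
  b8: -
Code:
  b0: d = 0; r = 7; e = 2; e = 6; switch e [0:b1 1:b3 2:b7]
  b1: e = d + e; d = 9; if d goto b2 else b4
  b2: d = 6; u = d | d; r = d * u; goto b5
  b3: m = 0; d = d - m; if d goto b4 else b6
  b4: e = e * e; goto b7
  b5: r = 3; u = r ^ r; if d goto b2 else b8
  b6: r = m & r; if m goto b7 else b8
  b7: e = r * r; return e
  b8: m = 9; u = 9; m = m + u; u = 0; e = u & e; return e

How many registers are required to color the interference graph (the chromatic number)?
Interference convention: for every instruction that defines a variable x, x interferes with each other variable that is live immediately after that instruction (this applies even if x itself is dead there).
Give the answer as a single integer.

Answer: 4

Analysis:
Per-block:
  b0: {d,e,r} / ∅
  b1: {d,e} / {d,e}
  b2: {d,r,u} / ∅
  b3: {d,m} / {d}
  b4: {e} / {e}
  b5: {r,u} / {d}
  b6: {r} / {m,r}
  b7: {e} / {r}
  b8: {e,m,u} / {e}

Liveness:
  live b0: ∅→{d,e,r}
  live b1: {d,e,r}→{e,r}
  live b2: {e}→{d,e}
  live b3: {d,e,r}→{e,m,r}
  live b4: {e,r}→{r}
  live b5: {d,e}→{e}
  live b6: {e,m,r}→{e,r}
  live b7: {r}→∅
  live b8: {e}→∅

Interference:
  d↔{e,m,r,u}
  e↔{d,m,r,u}
  m↔{d,e,r,u}
  r↔{d,e,m}
  u↔{d,e,m}

Colouring:
  lower bound: {d,e,m,r} mutually conflict ⇒ χ ≥ 4
  4-colouring: R0={d}  R1={e}  R2={m}  R3={r,u}
  χ = 4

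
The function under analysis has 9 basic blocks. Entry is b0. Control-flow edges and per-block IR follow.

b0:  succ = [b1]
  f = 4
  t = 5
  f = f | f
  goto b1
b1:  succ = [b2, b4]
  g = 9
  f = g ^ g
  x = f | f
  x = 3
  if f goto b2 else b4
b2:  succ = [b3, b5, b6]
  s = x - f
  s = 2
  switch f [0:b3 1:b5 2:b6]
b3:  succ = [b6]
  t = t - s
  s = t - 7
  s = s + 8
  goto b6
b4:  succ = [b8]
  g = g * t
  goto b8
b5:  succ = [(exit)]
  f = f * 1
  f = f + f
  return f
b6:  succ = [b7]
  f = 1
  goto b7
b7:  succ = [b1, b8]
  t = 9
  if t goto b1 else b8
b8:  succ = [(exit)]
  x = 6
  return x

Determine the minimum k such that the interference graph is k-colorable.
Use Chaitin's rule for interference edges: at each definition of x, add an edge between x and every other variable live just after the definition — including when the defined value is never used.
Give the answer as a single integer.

def/use:
  b0: def={f,t} ue=∅
  b1: def={f,g,x} ue=∅
  b2: def={s} ue={f,x}
  b3: def={s,t} ue={s,t}
  b4: def={g} ue={g,t}
  b5: def={f} ue={f}
  b6: def={f} ue=∅
  b7: def={t} ue=∅
  b8: def={x} ue=∅

Liveness:
  b0: in=∅ out={t}
  b1: in={t} out={f,g,t,x}
  b2: in={f,t,x} out={f,s,t}
  b3: in={s,t} out=∅
  b4: in={g,t} out=∅
  b5: in={f} out=∅
  b6: in=∅ out=∅
  b7: in=∅ out={t}
  b8: in=∅ out=∅

Interfere edges:
  f — {g,s,t,x}
  g — {f,t,x}
  s — {f,t}
  t — {f,g,s,x}
  x — {f,g,t}

Chromatic number:
  lower bound: {f,g,t,x} mutually conflict ⇒ χ ≥ 4
  assign f→c0 g→c2 s→c2 t→c1 x→c3 — no edge inside a register ⇒ χ ≤ 4
  χ = 4

Answer: 4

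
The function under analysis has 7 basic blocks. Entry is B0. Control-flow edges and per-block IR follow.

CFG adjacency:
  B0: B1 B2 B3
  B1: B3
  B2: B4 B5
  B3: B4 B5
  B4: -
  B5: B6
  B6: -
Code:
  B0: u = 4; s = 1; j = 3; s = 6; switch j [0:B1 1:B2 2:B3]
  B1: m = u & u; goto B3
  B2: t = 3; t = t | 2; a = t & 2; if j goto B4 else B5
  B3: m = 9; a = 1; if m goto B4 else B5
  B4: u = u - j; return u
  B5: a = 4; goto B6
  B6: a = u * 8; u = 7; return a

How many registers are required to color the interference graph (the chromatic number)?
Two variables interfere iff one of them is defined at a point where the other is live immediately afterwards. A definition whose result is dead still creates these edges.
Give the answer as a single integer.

Answer: 4

Analysis:
Block summaries:
  B0: def={j,s,u} ue=∅
  B1: def={m} ue={u}
  B2: def={a,t} ue={j}
  B3: def={a,m} ue=∅
  B4: def={u} ue={j,u}
  B5: def={a} ue=∅
  B6: def={a,u} ue={u}

Backward fixpoint:
  live B0: ∅→{j,u}
  live B1: {j,u}→{j,u}
  live B2: {j,u}→{j,u}
  live B3: {j,u}→{j,u}
  live B4: {j,u}→∅
  live B5: {u}→{u}
  live B6: {u}→∅

Interference:
  a: {j,m,u}
  j: {a,m,s,t,u}
  m: {a,j,u}
  s: {j,u}
  t: {j,u}
  u: {a,j,m,s,t}

Colouring:
  clique {a,j,m,u} ⇒ need ≥ 4
  4-colouring: R0={j}  R1={u}  R2={a,s,t}  R3={m}
  χ = 4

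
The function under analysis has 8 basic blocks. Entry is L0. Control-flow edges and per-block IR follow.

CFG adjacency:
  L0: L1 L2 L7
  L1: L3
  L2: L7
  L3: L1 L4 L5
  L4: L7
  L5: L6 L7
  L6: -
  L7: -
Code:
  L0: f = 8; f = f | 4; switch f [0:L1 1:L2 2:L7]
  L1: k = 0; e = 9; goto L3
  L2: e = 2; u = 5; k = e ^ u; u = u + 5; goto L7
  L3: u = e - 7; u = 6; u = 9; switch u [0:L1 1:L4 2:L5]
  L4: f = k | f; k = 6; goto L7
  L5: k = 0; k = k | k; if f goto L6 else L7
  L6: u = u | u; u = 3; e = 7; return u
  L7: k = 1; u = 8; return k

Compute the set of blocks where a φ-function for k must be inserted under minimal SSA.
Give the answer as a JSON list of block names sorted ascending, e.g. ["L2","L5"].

Answer: ["L1", "L7"]

Derivation:
idom tree: L1←L0 L2←L0 L3←L1 L4←L3 L5←L3 L6←L5 L7←L0
Join-block Dom:
  L1: preds {L0,L3}: {L0} ∩ {L0,L1,L3} = {L0}; idom=L0
  L7: preds {L0,L2,L4,L5}: {L0} ∩ {L0,L2} ∩ {L0,L1,L3,L4} ∩ {L0,L1,L3,L5} = {L0}; idom=L0

Frontier:
  join L1 pred L0: · stop@L0
  join L1 pred L3: L3→L1 stop@L0
  join L7 pred L0: · stop@L0
  join L7 pred L2: L2 stop@L0
  join L7 pred L4: L4→L3→L1 stop@L0
  join L7 pred L5: L5→L3→L1 stop@L0
  L0: DF=∅
  L1: DF={L1,L7}
  L2: DF={L7}
  L3: DF={L1,L7}
  L4: DF={L7}
  L5: DF={L7}
  L6: DF=∅
  L7: DF=∅

φ for k: defs {L1,L2,L4,L5,L7}
  DF⁺ = {L1,L7}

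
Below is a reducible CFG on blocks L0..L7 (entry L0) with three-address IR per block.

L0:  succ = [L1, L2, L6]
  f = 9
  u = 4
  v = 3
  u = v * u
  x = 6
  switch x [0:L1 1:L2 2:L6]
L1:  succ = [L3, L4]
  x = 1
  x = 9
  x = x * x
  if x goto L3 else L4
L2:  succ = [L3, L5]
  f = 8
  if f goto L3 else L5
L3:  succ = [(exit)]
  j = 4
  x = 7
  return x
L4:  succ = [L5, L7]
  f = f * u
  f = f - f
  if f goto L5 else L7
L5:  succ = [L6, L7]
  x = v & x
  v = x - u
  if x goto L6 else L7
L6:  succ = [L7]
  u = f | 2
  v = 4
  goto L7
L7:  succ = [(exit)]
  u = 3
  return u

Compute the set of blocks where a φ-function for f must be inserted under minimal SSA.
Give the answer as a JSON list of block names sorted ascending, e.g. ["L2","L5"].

Answer: ["L3", "L5", "L6", "L7"]

Working:
idom tree: L1←L0 L2←L0 L3←L0 L4←L1 L5←L0 L6←L0 L7←L0
Dom at joins:
  L3: preds {L1,L2}: {L0,L1} ∩ {L0,L2} = {L0}; idom=L0
  L5: preds {L2,L4}: {L0,L2} ∩ {L0,L1,L4} = {L0}; idom=L0
  L6: preds {L0,L5}: {L0} ∩ {L0,L5} = {L0}; idom=L0
  L7: preds {L4,L5,L6}: {L0,L1,L4} ∩ {L0,L5} ∩ {L0,L6} = {L0}; idom=L0

DF walk-up:
  L3←L1: walk L1 to L0
  L3←L2: walk L2 to L0
  L5←L2: walk L2 to L0
  L5←L4: walk L4→L1 to L0
  L6←L0: walk · to L0
  L6←L5: walk L5 to L0
  L7←L4: walk L4→L1 to L0
  L7←L5: walk L5 to L0
  L7←L6: walk L6 to L0
  L0 → ∅
  L1 → {L3,L5,L7}
  L2 → {L3,L5}
  L3 → ∅
  L4 → {L5,L7}
  L5 → {L6,L7}
  L6 → {L7}
  L7 → ∅

φ for f: defs {L0,L2,L4}
  DF⁺ = {L3,L5,L6,L7}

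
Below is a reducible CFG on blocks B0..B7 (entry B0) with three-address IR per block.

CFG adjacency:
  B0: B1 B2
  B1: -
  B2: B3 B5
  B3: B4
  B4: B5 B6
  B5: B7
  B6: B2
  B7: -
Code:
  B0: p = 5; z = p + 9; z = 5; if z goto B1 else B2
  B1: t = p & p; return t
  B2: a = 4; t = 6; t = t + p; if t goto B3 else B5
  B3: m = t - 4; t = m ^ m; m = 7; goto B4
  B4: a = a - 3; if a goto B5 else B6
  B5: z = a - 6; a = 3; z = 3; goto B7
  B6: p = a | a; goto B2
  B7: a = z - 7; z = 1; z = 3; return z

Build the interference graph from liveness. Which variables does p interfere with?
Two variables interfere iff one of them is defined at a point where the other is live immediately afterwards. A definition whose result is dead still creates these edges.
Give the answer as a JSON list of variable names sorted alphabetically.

Per-block:
  B0 def {p,z} use ∅
  B1 def {t} use {p}
  B2 def {a,t} use {p}
  B3 def {m,t} use {t}
  B4 def {a} use {a}
  B5 def {a,z} use {a}
  B6 def {p} use {a}
  B7 def {a,z} use {z}

Live sets:
  live B0: ∅→{p}
  live B1: {p}→∅
  live B2: {p}→{a,t}
  live B3: {a,t}→{a}
  live B4: {a}→{a}
  live B5: {a}→{z}
  live B6: {a}→{p}
  live B7: {z}→∅

Conflict graph:
  a — {m,p,t}
  m — {a}
  p — {a,t,z}
  t — {a,p}
  z — {p}

N(p) = ["a", "t", "z"]

Answer: ["a", "t", "z"]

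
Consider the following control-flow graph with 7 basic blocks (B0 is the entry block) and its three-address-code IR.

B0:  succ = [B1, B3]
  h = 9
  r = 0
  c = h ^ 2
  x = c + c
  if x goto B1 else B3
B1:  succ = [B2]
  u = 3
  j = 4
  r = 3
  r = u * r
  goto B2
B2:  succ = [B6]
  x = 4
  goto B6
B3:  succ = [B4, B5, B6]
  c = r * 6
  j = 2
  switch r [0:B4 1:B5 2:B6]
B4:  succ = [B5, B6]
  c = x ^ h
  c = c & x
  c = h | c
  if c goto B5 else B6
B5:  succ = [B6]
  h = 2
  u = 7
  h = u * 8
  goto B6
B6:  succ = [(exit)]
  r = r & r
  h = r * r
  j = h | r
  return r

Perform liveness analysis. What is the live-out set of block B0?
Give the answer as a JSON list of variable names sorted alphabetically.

Block summaries:
  B0: def={c,h,r,x} ue=∅
  B1: def={j,r,u} ue=∅
  B2: def={x} ue=∅
  B3: def={c,j} ue={r}
  B4: def={c} ue={h,x}
  B5: def={h,u} ue=∅
  B6: def={h,j,r} ue={r}

Liveness:
  live B0: ∅→{h,r,x}
  live B1: ∅→{r}
  live B2: {r}→{r}
  live B3: {h,r,x}→{h,r,x}
  live B4: {h,r,x}→{r}
  live B5: {r}→{r}
  live B6: {r}→∅

live-out(B0) = ["h", "r", "x"]

Answer: ["h", "r", "x"]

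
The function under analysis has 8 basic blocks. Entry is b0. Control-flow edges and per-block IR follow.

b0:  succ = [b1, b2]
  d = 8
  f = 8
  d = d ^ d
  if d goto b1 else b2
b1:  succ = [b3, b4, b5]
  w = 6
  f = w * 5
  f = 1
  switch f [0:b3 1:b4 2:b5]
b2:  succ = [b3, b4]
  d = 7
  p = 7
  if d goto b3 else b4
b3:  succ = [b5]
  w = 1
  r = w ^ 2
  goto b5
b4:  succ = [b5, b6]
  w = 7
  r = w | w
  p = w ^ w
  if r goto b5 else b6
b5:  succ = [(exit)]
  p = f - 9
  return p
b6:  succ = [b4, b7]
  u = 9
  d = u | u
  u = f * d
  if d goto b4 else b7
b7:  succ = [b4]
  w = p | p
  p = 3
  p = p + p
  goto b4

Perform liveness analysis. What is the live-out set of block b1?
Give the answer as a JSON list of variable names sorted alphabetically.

Block summaries:
  b0: def={d,f} ue=∅
  b1: def={f,w} ue=∅
  b2: def={d,p} ue=∅
  b3: def={r,w} ue=∅
  b4: def={p,r,w} ue=∅
  b5: def={p} ue={f}
  b6: def={d,u} ue={f}
  b7: def={p,w} ue={p}

Liveness:
  live b0: ∅→{f}
  live b1: ∅→{f}
  live b2: {f}→{f}
  live b3: {f}→{f}
  live b4: {f}→{f,p}
  live b5: {f}→∅
  live b6: {f,p}→{f,p}
  live b7: {f,p}→{f}

live-out(b1) = ["f"]

Answer: ["f"]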